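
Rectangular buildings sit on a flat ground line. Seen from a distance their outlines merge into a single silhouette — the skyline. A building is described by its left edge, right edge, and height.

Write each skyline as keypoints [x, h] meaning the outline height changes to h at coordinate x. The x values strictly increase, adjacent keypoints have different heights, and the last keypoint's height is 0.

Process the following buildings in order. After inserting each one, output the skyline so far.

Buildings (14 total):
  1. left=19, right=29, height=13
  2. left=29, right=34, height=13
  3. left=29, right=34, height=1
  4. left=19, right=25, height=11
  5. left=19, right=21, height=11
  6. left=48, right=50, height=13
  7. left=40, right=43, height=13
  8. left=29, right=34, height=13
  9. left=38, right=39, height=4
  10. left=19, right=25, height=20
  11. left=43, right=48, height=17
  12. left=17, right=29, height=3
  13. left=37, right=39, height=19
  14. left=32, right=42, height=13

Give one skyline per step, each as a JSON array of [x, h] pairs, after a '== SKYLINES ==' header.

== SKYLINES ==
[[19,13],[29,0]]
[[19,13],[34,0]]
[[19,13],[34,0]]
[[19,13],[34,0]]
[[19,13],[34,0]]
[[19,13],[34,0],[48,13],[50,0]]
[[19,13],[34,0],[40,13],[43,0],[48,13],[50,0]]
[[19,13],[34,0],[40,13],[43,0],[48,13],[50,0]]
[[19,13],[34,0],[38,4],[39,0],[40,13],[43,0],[48,13],[50,0]]
[[19,20],[25,13],[34,0],[38,4],[39,0],[40,13],[43,0],[48,13],[50,0]]
[[19,20],[25,13],[34,0],[38,4],[39,0],[40,13],[43,17],[48,13],[50,0]]
[[17,3],[19,20],[25,13],[34,0],[38,4],[39,0],[40,13],[43,17],[48,13],[50,0]]
[[17,3],[19,20],[25,13],[34,0],[37,19],[39,0],[40,13],[43,17],[48,13],[50,0]]
[[17,3],[19,20],[25,13],[37,19],[39,13],[43,17],[48,13],[50,0]]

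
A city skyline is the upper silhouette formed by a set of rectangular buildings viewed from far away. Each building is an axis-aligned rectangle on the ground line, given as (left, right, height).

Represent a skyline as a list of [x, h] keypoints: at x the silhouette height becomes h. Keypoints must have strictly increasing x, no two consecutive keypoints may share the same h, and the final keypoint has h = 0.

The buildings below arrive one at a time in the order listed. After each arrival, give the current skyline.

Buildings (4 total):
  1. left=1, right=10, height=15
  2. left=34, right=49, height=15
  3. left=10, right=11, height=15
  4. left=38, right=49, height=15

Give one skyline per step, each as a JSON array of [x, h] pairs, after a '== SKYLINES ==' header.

== SKYLINES ==
[[1,15],[10,0]]
[[1,15],[10,0],[34,15],[49,0]]
[[1,15],[11,0],[34,15],[49,0]]
[[1,15],[11,0],[34,15],[49,0]]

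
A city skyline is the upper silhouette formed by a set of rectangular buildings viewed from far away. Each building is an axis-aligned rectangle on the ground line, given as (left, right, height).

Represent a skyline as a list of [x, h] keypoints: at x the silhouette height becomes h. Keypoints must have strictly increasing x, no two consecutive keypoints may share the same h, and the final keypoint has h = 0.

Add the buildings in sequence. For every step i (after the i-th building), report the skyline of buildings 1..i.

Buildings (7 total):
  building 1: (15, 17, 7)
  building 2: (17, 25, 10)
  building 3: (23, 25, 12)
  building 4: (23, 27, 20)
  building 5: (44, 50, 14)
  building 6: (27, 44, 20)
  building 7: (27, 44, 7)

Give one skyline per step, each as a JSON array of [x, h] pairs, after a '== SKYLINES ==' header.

== SKYLINES ==
[[15,7],[17,0]]
[[15,7],[17,10],[25,0]]
[[15,7],[17,10],[23,12],[25,0]]
[[15,7],[17,10],[23,20],[27,0]]
[[15,7],[17,10],[23,20],[27,0],[44,14],[50,0]]
[[15,7],[17,10],[23,20],[44,14],[50,0]]
[[15,7],[17,10],[23,20],[44,14],[50,0]]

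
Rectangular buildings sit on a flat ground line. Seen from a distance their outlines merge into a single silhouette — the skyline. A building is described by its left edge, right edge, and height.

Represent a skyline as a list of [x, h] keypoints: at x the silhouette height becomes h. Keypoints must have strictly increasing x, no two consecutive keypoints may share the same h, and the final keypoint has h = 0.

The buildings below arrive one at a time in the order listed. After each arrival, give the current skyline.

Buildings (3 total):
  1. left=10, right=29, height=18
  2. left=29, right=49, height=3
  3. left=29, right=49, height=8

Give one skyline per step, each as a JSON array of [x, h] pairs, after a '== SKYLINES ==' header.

== SKYLINES ==
[[10,18],[29,0]]
[[10,18],[29,3],[49,0]]
[[10,18],[29,8],[49,0]]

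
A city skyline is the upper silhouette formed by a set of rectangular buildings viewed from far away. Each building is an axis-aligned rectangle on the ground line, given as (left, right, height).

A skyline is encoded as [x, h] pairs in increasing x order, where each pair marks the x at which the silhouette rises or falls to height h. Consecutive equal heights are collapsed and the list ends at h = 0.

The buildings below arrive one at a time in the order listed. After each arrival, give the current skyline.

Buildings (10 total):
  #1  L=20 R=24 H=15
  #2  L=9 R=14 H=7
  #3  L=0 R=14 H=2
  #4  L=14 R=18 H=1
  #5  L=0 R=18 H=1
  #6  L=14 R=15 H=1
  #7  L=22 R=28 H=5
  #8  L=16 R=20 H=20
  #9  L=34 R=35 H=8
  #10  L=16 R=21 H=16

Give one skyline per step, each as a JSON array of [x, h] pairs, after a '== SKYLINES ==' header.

== SKYLINES ==
[[20,15],[24,0]]
[[9,7],[14,0],[20,15],[24,0]]
[[0,2],[9,7],[14,0],[20,15],[24,0]]
[[0,2],[9,7],[14,1],[18,0],[20,15],[24,0]]
[[0,2],[9,7],[14,1],[18,0],[20,15],[24,0]]
[[0,2],[9,7],[14,1],[18,0],[20,15],[24,0]]
[[0,2],[9,7],[14,1],[18,0],[20,15],[24,5],[28,0]]
[[0,2],[9,7],[14,1],[16,20],[20,15],[24,5],[28,0]]
[[0,2],[9,7],[14,1],[16,20],[20,15],[24,5],[28,0],[34,8],[35,0]]
[[0,2],[9,7],[14,1],[16,20],[20,16],[21,15],[24,5],[28,0],[34,8],[35,0]]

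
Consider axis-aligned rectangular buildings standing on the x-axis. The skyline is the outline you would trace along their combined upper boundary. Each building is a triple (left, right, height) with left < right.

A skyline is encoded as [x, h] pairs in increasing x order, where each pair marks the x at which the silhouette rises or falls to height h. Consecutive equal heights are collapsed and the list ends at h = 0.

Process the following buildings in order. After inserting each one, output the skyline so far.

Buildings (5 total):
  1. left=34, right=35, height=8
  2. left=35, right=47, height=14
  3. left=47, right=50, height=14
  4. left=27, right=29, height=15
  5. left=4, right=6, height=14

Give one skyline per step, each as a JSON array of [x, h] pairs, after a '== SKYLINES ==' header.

== SKYLINES ==
[[34,8],[35,0]]
[[34,8],[35,14],[47,0]]
[[34,8],[35,14],[50,0]]
[[27,15],[29,0],[34,8],[35,14],[50,0]]
[[4,14],[6,0],[27,15],[29,0],[34,8],[35,14],[50,0]]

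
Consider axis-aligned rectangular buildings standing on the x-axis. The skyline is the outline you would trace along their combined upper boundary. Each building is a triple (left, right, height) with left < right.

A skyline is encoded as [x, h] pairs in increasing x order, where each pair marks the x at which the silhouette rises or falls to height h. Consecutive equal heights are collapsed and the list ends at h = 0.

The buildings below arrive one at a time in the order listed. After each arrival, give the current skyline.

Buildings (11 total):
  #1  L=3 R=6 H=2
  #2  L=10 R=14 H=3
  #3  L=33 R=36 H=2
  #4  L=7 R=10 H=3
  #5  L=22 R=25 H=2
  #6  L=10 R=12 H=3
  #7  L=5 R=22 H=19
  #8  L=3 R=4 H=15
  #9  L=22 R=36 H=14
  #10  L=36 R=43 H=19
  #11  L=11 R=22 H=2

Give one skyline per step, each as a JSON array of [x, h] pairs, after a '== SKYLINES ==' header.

== SKYLINES ==
[[3,2],[6,0]]
[[3,2],[6,0],[10,3],[14,0]]
[[3,2],[6,0],[10,3],[14,0],[33,2],[36,0]]
[[3,2],[6,0],[7,3],[14,0],[33,2],[36,0]]
[[3,2],[6,0],[7,3],[14,0],[22,2],[25,0],[33,2],[36,0]]
[[3,2],[6,0],[7,3],[14,0],[22,2],[25,0],[33,2],[36,0]]
[[3,2],[5,19],[22,2],[25,0],[33,2],[36,0]]
[[3,15],[4,2],[5,19],[22,2],[25,0],[33,2],[36,0]]
[[3,15],[4,2],[5,19],[22,14],[36,0]]
[[3,15],[4,2],[5,19],[22,14],[36,19],[43,0]]
[[3,15],[4,2],[5,19],[22,14],[36,19],[43,0]]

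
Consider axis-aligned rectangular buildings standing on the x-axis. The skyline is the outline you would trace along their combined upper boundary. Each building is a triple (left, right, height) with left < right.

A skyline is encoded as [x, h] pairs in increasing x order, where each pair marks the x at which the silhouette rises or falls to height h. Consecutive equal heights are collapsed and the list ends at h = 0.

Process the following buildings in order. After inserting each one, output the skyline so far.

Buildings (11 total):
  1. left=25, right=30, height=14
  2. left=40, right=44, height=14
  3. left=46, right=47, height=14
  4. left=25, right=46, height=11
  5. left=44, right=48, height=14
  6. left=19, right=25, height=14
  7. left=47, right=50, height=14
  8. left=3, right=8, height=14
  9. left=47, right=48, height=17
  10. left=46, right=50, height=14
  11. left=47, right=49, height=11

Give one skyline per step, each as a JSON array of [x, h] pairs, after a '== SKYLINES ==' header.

== SKYLINES ==
[[25,14],[30,0]]
[[25,14],[30,0],[40,14],[44,0]]
[[25,14],[30,0],[40,14],[44,0],[46,14],[47,0]]
[[25,14],[30,11],[40,14],[44,11],[46,14],[47,0]]
[[25,14],[30,11],[40,14],[48,0]]
[[19,14],[30,11],[40,14],[48,0]]
[[19,14],[30,11],[40,14],[50,0]]
[[3,14],[8,0],[19,14],[30,11],[40,14],[50,0]]
[[3,14],[8,0],[19,14],[30,11],[40,14],[47,17],[48,14],[50,0]]
[[3,14],[8,0],[19,14],[30,11],[40,14],[47,17],[48,14],[50,0]]
[[3,14],[8,0],[19,14],[30,11],[40,14],[47,17],[48,14],[50,0]]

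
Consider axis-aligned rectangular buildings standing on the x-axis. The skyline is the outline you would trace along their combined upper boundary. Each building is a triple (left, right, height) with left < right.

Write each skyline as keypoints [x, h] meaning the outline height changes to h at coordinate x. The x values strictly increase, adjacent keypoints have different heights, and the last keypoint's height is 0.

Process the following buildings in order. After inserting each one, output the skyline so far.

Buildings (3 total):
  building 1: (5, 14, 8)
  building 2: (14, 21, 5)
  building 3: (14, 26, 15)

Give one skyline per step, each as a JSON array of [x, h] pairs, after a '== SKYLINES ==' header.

== SKYLINES ==
[[5,8],[14,0]]
[[5,8],[14,5],[21,0]]
[[5,8],[14,15],[26,0]]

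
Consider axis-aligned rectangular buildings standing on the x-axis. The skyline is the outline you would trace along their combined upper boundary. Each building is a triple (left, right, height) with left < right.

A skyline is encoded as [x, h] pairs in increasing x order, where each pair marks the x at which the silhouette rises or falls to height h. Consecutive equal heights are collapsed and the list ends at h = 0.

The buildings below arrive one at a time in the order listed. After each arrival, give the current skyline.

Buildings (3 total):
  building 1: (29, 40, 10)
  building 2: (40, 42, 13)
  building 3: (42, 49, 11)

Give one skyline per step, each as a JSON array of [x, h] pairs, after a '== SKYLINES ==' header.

== SKYLINES ==
[[29,10],[40,0]]
[[29,10],[40,13],[42,0]]
[[29,10],[40,13],[42,11],[49,0]]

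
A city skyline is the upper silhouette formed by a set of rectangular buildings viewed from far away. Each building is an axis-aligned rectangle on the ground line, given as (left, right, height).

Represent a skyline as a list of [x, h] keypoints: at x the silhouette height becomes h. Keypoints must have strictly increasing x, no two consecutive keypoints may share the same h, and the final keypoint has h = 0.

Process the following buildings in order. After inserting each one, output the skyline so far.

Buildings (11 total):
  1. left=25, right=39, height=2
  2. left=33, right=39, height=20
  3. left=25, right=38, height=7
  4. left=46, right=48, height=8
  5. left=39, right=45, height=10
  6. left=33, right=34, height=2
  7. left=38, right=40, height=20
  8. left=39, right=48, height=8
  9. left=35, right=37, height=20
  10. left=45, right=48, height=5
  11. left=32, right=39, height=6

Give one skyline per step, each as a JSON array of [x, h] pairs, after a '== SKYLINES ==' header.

== SKYLINES ==
[[25,2],[39,0]]
[[25,2],[33,20],[39,0]]
[[25,7],[33,20],[39,0]]
[[25,7],[33,20],[39,0],[46,8],[48,0]]
[[25,7],[33,20],[39,10],[45,0],[46,8],[48,0]]
[[25,7],[33,20],[39,10],[45,0],[46,8],[48,0]]
[[25,7],[33,20],[40,10],[45,0],[46,8],[48,0]]
[[25,7],[33,20],[40,10],[45,8],[48,0]]
[[25,7],[33,20],[40,10],[45,8],[48,0]]
[[25,7],[33,20],[40,10],[45,8],[48,0]]
[[25,7],[33,20],[40,10],[45,8],[48,0]]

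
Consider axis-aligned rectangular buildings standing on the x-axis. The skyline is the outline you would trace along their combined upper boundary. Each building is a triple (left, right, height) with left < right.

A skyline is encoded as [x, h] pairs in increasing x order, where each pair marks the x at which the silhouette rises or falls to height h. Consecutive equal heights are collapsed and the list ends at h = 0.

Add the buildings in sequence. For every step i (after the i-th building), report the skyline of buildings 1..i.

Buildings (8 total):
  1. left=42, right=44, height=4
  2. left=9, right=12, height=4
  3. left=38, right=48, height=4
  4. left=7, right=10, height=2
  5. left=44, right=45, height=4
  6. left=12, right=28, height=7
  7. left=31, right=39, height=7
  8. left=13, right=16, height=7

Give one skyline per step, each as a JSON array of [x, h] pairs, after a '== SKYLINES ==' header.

== SKYLINES ==
[[42,4],[44,0]]
[[9,4],[12,0],[42,4],[44,0]]
[[9,4],[12,0],[38,4],[48,0]]
[[7,2],[9,4],[12,0],[38,4],[48,0]]
[[7,2],[9,4],[12,0],[38,4],[48,0]]
[[7,2],[9,4],[12,7],[28,0],[38,4],[48,0]]
[[7,2],[9,4],[12,7],[28,0],[31,7],[39,4],[48,0]]
[[7,2],[9,4],[12,7],[28,0],[31,7],[39,4],[48,0]]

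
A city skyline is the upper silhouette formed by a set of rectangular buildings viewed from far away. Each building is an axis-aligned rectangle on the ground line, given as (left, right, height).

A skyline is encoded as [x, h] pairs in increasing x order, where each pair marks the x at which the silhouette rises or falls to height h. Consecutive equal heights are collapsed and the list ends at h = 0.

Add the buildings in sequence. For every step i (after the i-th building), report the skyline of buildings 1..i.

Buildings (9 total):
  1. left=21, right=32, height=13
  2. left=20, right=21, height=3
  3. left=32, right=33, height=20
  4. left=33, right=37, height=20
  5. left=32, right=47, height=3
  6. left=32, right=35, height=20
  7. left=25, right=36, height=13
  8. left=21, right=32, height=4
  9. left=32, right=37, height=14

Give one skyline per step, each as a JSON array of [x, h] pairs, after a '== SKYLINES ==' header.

== SKYLINES ==
[[21,13],[32,0]]
[[20,3],[21,13],[32,0]]
[[20,3],[21,13],[32,20],[33,0]]
[[20,3],[21,13],[32,20],[37,0]]
[[20,3],[21,13],[32,20],[37,3],[47,0]]
[[20,3],[21,13],[32,20],[37,3],[47,0]]
[[20,3],[21,13],[32,20],[37,3],[47,0]]
[[20,3],[21,13],[32,20],[37,3],[47,0]]
[[20,3],[21,13],[32,20],[37,3],[47,0]]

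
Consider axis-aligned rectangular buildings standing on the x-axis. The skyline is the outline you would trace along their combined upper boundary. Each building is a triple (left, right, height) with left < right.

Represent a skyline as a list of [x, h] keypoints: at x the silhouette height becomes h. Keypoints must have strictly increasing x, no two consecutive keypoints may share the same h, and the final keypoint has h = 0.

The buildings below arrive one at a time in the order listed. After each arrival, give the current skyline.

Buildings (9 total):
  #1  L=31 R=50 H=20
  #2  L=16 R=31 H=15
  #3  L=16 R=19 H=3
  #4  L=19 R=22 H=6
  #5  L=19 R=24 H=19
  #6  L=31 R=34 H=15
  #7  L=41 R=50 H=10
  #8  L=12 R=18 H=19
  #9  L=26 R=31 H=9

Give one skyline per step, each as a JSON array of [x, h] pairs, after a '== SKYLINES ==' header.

== SKYLINES ==
[[31,20],[50,0]]
[[16,15],[31,20],[50,0]]
[[16,15],[31,20],[50,0]]
[[16,15],[31,20],[50,0]]
[[16,15],[19,19],[24,15],[31,20],[50,0]]
[[16,15],[19,19],[24,15],[31,20],[50,0]]
[[16,15],[19,19],[24,15],[31,20],[50,0]]
[[12,19],[18,15],[19,19],[24,15],[31,20],[50,0]]
[[12,19],[18,15],[19,19],[24,15],[31,20],[50,0]]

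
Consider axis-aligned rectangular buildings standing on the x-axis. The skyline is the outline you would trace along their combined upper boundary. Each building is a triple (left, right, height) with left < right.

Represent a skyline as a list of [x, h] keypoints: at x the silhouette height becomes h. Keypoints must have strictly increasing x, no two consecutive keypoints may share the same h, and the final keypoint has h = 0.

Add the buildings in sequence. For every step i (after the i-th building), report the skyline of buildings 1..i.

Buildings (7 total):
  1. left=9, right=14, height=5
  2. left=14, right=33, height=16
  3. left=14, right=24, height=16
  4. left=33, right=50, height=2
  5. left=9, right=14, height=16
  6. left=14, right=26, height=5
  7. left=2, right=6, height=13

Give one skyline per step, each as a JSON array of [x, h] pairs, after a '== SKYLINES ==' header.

== SKYLINES ==
[[9,5],[14,0]]
[[9,5],[14,16],[33,0]]
[[9,5],[14,16],[33,0]]
[[9,5],[14,16],[33,2],[50,0]]
[[9,16],[33,2],[50,0]]
[[9,16],[33,2],[50,0]]
[[2,13],[6,0],[9,16],[33,2],[50,0]]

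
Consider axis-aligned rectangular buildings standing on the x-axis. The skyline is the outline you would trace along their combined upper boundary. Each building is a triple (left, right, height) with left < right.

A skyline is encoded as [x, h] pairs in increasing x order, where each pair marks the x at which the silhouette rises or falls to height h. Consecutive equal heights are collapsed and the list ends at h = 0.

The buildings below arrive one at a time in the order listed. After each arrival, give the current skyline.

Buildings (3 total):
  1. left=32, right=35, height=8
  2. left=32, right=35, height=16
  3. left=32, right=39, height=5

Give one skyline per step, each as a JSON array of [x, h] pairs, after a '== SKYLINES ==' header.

== SKYLINES ==
[[32,8],[35,0]]
[[32,16],[35,0]]
[[32,16],[35,5],[39,0]]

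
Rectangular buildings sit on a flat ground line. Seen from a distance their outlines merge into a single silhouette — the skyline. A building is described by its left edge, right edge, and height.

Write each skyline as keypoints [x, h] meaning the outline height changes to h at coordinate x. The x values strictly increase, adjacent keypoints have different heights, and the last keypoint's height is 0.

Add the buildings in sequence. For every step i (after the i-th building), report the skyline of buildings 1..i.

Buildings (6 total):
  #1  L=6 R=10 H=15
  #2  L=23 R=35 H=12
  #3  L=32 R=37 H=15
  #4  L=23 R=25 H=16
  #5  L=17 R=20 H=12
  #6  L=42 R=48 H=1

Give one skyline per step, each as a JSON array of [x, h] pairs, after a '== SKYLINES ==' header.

== SKYLINES ==
[[6,15],[10,0]]
[[6,15],[10,0],[23,12],[35,0]]
[[6,15],[10,0],[23,12],[32,15],[37,0]]
[[6,15],[10,0],[23,16],[25,12],[32,15],[37,0]]
[[6,15],[10,0],[17,12],[20,0],[23,16],[25,12],[32,15],[37,0]]
[[6,15],[10,0],[17,12],[20,0],[23,16],[25,12],[32,15],[37,0],[42,1],[48,0]]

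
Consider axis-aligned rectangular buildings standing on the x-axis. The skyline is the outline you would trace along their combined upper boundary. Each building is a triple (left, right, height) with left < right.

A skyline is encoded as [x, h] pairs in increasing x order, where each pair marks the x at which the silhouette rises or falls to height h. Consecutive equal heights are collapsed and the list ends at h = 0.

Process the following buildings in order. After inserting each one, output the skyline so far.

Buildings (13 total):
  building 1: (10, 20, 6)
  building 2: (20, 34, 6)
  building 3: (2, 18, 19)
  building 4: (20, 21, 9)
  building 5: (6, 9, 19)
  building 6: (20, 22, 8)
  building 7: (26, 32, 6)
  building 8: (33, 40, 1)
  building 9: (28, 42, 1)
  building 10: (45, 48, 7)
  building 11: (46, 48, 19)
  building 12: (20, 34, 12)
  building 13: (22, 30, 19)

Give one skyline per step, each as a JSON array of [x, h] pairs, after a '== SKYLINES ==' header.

== SKYLINES ==
[[10,6],[20,0]]
[[10,6],[34,0]]
[[2,19],[18,6],[34,0]]
[[2,19],[18,6],[20,9],[21,6],[34,0]]
[[2,19],[18,6],[20,9],[21,6],[34,0]]
[[2,19],[18,6],[20,9],[21,8],[22,6],[34,0]]
[[2,19],[18,6],[20,9],[21,8],[22,6],[34,0]]
[[2,19],[18,6],[20,9],[21,8],[22,6],[34,1],[40,0]]
[[2,19],[18,6],[20,9],[21,8],[22,6],[34,1],[42,0]]
[[2,19],[18,6],[20,9],[21,8],[22,6],[34,1],[42,0],[45,7],[48,0]]
[[2,19],[18,6],[20,9],[21,8],[22,6],[34,1],[42,0],[45,7],[46,19],[48,0]]
[[2,19],[18,6],[20,12],[34,1],[42,0],[45,7],[46,19],[48,0]]
[[2,19],[18,6],[20,12],[22,19],[30,12],[34,1],[42,0],[45,7],[46,19],[48,0]]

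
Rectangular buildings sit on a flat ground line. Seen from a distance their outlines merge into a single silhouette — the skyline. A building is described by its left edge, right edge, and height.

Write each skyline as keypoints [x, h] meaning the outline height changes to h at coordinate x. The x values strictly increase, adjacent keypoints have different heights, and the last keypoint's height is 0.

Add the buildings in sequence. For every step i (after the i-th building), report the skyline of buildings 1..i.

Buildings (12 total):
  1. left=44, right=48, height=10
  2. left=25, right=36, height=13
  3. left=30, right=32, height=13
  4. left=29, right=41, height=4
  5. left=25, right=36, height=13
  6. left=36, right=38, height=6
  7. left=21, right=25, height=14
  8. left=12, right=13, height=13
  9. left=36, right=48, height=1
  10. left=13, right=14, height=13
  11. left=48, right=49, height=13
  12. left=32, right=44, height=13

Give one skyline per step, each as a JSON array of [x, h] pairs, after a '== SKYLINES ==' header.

== SKYLINES ==
[[44,10],[48,0]]
[[25,13],[36,0],[44,10],[48,0]]
[[25,13],[36,0],[44,10],[48,0]]
[[25,13],[36,4],[41,0],[44,10],[48,0]]
[[25,13],[36,4],[41,0],[44,10],[48,0]]
[[25,13],[36,6],[38,4],[41,0],[44,10],[48,0]]
[[21,14],[25,13],[36,6],[38,4],[41,0],[44,10],[48,0]]
[[12,13],[13,0],[21,14],[25,13],[36,6],[38,4],[41,0],[44,10],[48,0]]
[[12,13],[13,0],[21,14],[25,13],[36,6],[38,4],[41,1],[44,10],[48,0]]
[[12,13],[14,0],[21,14],[25,13],[36,6],[38,4],[41,1],[44,10],[48,0]]
[[12,13],[14,0],[21,14],[25,13],[36,6],[38,4],[41,1],[44,10],[48,13],[49,0]]
[[12,13],[14,0],[21,14],[25,13],[44,10],[48,13],[49,0]]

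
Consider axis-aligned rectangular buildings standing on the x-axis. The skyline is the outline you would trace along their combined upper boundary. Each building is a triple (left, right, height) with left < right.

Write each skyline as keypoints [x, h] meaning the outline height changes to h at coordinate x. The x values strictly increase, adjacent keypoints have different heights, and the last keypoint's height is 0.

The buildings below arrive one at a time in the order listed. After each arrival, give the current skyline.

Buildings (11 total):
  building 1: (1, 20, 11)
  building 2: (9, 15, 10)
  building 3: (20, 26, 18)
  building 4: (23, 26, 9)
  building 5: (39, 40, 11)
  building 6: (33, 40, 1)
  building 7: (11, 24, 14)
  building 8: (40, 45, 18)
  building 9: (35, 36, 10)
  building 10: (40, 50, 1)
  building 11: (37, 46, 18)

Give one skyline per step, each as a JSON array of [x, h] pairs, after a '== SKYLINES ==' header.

== SKYLINES ==
[[1,11],[20,0]]
[[1,11],[20,0]]
[[1,11],[20,18],[26,0]]
[[1,11],[20,18],[26,0]]
[[1,11],[20,18],[26,0],[39,11],[40,0]]
[[1,11],[20,18],[26,0],[33,1],[39,11],[40,0]]
[[1,11],[11,14],[20,18],[26,0],[33,1],[39,11],[40,0]]
[[1,11],[11,14],[20,18],[26,0],[33,1],[39,11],[40,18],[45,0]]
[[1,11],[11,14],[20,18],[26,0],[33,1],[35,10],[36,1],[39,11],[40,18],[45,0]]
[[1,11],[11,14],[20,18],[26,0],[33,1],[35,10],[36,1],[39,11],[40,18],[45,1],[50,0]]
[[1,11],[11,14],[20,18],[26,0],[33,1],[35,10],[36,1],[37,18],[46,1],[50,0]]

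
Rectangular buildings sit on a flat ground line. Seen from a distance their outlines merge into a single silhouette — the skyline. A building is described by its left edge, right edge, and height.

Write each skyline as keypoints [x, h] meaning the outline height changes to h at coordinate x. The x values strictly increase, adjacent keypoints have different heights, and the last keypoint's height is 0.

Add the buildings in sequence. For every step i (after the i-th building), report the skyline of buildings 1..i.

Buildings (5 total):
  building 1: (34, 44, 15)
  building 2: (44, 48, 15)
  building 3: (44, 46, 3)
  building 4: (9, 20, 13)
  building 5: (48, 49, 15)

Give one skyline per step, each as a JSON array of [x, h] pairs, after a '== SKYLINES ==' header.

== SKYLINES ==
[[34,15],[44,0]]
[[34,15],[48,0]]
[[34,15],[48,0]]
[[9,13],[20,0],[34,15],[48,0]]
[[9,13],[20,0],[34,15],[49,0]]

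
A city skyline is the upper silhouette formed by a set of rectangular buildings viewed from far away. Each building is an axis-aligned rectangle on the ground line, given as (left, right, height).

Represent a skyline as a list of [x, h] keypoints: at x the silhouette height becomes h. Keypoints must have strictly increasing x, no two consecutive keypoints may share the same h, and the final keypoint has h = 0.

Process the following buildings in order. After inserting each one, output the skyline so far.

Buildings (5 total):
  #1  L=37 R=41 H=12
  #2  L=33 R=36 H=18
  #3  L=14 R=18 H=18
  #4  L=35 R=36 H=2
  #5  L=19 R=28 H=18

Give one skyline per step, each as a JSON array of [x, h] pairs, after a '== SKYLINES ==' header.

== SKYLINES ==
[[37,12],[41,0]]
[[33,18],[36,0],[37,12],[41,0]]
[[14,18],[18,0],[33,18],[36,0],[37,12],[41,0]]
[[14,18],[18,0],[33,18],[36,0],[37,12],[41,0]]
[[14,18],[18,0],[19,18],[28,0],[33,18],[36,0],[37,12],[41,0]]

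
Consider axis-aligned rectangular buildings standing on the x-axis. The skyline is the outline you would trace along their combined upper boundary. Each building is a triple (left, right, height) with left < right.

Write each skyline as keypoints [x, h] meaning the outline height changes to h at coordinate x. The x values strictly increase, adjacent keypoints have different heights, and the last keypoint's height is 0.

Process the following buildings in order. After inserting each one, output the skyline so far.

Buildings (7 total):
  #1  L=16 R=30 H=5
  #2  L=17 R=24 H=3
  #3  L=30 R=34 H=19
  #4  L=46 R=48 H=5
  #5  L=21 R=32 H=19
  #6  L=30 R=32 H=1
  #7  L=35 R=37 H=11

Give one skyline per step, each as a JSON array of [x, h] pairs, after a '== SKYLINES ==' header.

== SKYLINES ==
[[16,5],[30,0]]
[[16,5],[30,0]]
[[16,5],[30,19],[34,0]]
[[16,5],[30,19],[34,0],[46,5],[48,0]]
[[16,5],[21,19],[34,0],[46,5],[48,0]]
[[16,5],[21,19],[34,0],[46,5],[48,0]]
[[16,5],[21,19],[34,0],[35,11],[37,0],[46,5],[48,0]]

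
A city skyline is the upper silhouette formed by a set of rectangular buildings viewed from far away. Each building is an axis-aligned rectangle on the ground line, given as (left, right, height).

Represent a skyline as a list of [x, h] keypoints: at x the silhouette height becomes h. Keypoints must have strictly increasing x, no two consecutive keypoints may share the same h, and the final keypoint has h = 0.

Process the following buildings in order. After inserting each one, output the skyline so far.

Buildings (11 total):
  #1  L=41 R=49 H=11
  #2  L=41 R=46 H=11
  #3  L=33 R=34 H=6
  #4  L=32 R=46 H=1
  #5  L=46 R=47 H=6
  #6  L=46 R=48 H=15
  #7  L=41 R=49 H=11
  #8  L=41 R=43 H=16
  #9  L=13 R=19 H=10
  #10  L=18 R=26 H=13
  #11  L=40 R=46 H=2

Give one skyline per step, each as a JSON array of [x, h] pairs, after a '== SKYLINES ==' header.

== SKYLINES ==
[[41,11],[49,0]]
[[41,11],[49,0]]
[[33,6],[34,0],[41,11],[49,0]]
[[32,1],[33,6],[34,1],[41,11],[49,0]]
[[32,1],[33,6],[34,1],[41,11],[49,0]]
[[32,1],[33,6],[34,1],[41,11],[46,15],[48,11],[49,0]]
[[32,1],[33,6],[34,1],[41,11],[46,15],[48,11],[49,0]]
[[32,1],[33,6],[34,1],[41,16],[43,11],[46,15],[48,11],[49,0]]
[[13,10],[19,0],[32,1],[33,6],[34,1],[41,16],[43,11],[46,15],[48,11],[49,0]]
[[13,10],[18,13],[26,0],[32,1],[33,6],[34,1],[41,16],[43,11],[46,15],[48,11],[49,0]]
[[13,10],[18,13],[26,0],[32,1],[33,6],[34,1],[40,2],[41,16],[43,11],[46,15],[48,11],[49,0]]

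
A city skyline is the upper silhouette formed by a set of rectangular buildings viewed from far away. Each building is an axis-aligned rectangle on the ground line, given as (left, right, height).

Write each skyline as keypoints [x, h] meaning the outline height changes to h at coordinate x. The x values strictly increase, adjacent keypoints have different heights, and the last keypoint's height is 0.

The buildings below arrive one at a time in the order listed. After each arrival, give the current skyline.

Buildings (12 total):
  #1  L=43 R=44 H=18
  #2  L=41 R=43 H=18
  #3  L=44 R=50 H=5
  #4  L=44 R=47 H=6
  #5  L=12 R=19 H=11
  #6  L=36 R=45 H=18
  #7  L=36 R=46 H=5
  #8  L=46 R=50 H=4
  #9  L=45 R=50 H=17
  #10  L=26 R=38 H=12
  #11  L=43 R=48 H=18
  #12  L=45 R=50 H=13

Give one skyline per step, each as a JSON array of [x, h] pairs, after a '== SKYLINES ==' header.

== SKYLINES ==
[[43,18],[44,0]]
[[41,18],[44,0]]
[[41,18],[44,5],[50,0]]
[[41,18],[44,6],[47,5],[50,0]]
[[12,11],[19,0],[41,18],[44,6],[47,5],[50,0]]
[[12,11],[19,0],[36,18],[45,6],[47,5],[50,0]]
[[12,11],[19,0],[36,18],[45,6],[47,5],[50,0]]
[[12,11],[19,0],[36,18],[45,6],[47,5],[50,0]]
[[12,11],[19,0],[36,18],[45,17],[50,0]]
[[12,11],[19,0],[26,12],[36,18],[45,17],[50,0]]
[[12,11],[19,0],[26,12],[36,18],[48,17],[50,0]]
[[12,11],[19,0],[26,12],[36,18],[48,17],[50,0]]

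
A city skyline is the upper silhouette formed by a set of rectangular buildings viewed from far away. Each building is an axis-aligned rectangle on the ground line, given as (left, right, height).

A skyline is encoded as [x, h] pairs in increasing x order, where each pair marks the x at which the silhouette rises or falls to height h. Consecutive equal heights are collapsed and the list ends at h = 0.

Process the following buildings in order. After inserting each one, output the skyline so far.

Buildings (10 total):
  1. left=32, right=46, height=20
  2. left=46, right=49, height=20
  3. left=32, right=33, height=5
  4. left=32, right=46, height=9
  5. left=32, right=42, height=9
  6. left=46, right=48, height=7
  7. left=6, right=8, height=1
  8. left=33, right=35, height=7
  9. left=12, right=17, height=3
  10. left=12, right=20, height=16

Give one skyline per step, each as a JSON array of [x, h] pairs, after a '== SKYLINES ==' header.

== SKYLINES ==
[[32,20],[46,0]]
[[32,20],[49,0]]
[[32,20],[49,0]]
[[32,20],[49,0]]
[[32,20],[49,0]]
[[32,20],[49,0]]
[[6,1],[8,0],[32,20],[49,0]]
[[6,1],[8,0],[32,20],[49,0]]
[[6,1],[8,0],[12,3],[17,0],[32,20],[49,0]]
[[6,1],[8,0],[12,16],[20,0],[32,20],[49,0]]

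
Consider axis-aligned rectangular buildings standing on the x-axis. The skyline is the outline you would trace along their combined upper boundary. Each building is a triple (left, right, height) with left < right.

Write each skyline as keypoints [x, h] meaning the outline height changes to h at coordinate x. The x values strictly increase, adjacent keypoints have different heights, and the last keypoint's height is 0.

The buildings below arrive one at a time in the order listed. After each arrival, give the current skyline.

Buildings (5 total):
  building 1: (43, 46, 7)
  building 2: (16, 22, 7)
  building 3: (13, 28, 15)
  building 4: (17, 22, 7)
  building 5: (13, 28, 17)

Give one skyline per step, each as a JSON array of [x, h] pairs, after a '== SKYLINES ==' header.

== SKYLINES ==
[[43,7],[46,0]]
[[16,7],[22,0],[43,7],[46,0]]
[[13,15],[28,0],[43,7],[46,0]]
[[13,15],[28,0],[43,7],[46,0]]
[[13,17],[28,0],[43,7],[46,0]]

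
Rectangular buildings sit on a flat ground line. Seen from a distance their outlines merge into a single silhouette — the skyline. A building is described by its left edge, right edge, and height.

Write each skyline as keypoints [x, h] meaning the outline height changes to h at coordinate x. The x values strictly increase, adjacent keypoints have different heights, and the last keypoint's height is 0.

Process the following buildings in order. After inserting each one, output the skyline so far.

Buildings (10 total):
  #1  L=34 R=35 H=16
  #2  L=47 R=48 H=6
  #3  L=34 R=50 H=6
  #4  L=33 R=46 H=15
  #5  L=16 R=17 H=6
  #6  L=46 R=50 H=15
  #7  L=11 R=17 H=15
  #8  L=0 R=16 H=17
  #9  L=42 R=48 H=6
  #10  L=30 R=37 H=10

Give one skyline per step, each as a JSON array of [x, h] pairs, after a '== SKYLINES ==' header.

== SKYLINES ==
[[34,16],[35,0]]
[[34,16],[35,0],[47,6],[48,0]]
[[34,16],[35,6],[50,0]]
[[33,15],[34,16],[35,15],[46,6],[50,0]]
[[16,6],[17,0],[33,15],[34,16],[35,15],[46,6],[50,0]]
[[16,6],[17,0],[33,15],[34,16],[35,15],[50,0]]
[[11,15],[17,0],[33,15],[34,16],[35,15],[50,0]]
[[0,17],[16,15],[17,0],[33,15],[34,16],[35,15],[50,0]]
[[0,17],[16,15],[17,0],[33,15],[34,16],[35,15],[50,0]]
[[0,17],[16,15],[17,0],[30,10],[33,15],[34,16],[35,15],[50,0]]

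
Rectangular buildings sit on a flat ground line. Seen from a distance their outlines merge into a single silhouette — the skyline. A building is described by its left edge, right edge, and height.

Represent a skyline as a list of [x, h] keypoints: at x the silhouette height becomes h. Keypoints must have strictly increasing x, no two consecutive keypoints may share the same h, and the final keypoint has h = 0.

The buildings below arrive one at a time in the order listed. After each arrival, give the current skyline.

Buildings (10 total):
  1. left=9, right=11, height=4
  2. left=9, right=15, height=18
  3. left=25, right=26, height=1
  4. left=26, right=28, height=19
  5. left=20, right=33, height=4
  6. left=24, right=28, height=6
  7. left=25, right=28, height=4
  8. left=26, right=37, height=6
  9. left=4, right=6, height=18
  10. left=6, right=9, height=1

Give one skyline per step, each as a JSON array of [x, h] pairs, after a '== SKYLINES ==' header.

== SKYLINES ==
[[9,4],[11,0]]
[[9,18],[15,0]]
[[9,18],[15,0],[25,1],[26,0]]
[[9,18],[15,0],[25,1],[26,19],[28,0]]
[[9,18],[15,0],[20,4],[26,19],[28,4],[33,0]]
[[9,18],[15,0],[20,4],[24,6],[26,19],[28,4],[33,0]]
[[9,18],[15,0],[20,4],[24,6],[26,19],[28,4],[33,0]]
[[9,18],[15,0],[20,4],[24,6],[26,19],[28,6],[37,0]]
[[4,18],[6,0],[9,18],[15,0],[20,4],[24,6],[26,19],[28,6],[37,0]]
[[4,18],[6,1],[9,18],[15,0],[20,4],[24,6],[26,19],[28,6],[37,0]]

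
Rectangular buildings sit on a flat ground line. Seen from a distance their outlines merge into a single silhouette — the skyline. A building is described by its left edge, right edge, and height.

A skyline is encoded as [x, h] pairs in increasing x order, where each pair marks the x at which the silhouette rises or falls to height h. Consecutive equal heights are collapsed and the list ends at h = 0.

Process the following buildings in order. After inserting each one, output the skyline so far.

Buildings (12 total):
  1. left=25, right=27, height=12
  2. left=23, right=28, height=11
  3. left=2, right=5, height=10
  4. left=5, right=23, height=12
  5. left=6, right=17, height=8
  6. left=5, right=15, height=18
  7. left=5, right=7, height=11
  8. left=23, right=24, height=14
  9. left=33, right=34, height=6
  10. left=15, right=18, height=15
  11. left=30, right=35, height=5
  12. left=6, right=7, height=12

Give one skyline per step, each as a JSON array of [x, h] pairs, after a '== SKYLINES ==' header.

== SKYLINES ==
[[25,12],[27,0]]
[[23,11],[25,12],[27,11],[28,0]]
[[2,10],[5,0],[23,11],[25,12],[27,11],[28,0]]
[[2,10],[5,12],[23,11],[25,12],[27,11],[28,0]]
[[2,10],[5,12],[23,11],[25,12],[27,11],[28,0]]
[[2,10],[5,18],[15,12],[23,11],[25,12],[27,11],[28,0]]
[[2,10],[5,18],[15,12],[23,11],[25,12],[27,11],[28,0]]
[[2,10],[5,18],[15,12],[23,14],[24,11],[25,12],[27,11],[28,0]]
[[2,10],[5,18],[15,12],[23,14],[24,11],[25,12],[27,11],[28,0],[33,6],[34,0]]
[[2,10],[5,18],[15,15],[18,12],[23,14],[24,11],[25,12],[27,11],[28,0],[33,6],[34,0]]
[[2,10],[5,18],[15,15],[18,12],[23,14],[24,11],[25,12],[27,11],[28,0],[30,5],[33,6],[34,5],[35,0]]
[[2,10],[5,18],[15,15],[18,12],[23,14],[24,11],[25,12],[27,11],[28,0],[30,5],[33,6],[34,5],[35,0]]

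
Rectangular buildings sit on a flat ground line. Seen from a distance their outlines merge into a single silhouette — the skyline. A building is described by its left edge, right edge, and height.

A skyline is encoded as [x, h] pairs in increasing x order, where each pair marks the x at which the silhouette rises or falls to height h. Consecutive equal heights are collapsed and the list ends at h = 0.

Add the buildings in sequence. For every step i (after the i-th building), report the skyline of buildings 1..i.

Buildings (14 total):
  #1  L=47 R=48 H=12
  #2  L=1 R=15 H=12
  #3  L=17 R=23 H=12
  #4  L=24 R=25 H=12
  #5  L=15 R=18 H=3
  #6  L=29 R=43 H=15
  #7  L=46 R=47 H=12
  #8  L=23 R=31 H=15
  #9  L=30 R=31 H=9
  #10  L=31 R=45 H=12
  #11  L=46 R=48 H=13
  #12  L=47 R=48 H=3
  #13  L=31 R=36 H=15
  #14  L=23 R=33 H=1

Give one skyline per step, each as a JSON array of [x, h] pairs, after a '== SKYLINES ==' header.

== SKYLINES ==
[[47,12],[48,0]]
[[1,12],[15,0],[47,12],[48,0]]
[[1,12],[15,0],[17,12],[23,0],[47,12],[48,0]]
[[1,12],[15,0],[17,12],[23,0],[24,12],[25,0],[47,12],[48,0]]
[[1,12],[15,3],[17,12],[23,0],[24,12],[25,0],[47,12],[48,0]]
[[1,12],[15,3],[17,12],[23,0],[24,12],[25,0],[29,15],[43,0],[47,12],[48,0]]
[[1,12],[15,3],[17,12],[23,0],[24,12],[25,0],[29,15],[43,0],[46,12],[48,0]]
[[1,12],[15,3],[17,12],[23,15],[43,0],[46,12],[48,0]]
[[1,12],[15,3],[17,12],[23,15],[43,0],[46,12],[48,0]]
[[1,12],[15,3],[17,12],[23,15],[43,12],[45,0],[46,12],[48,0]]
[[1,12],[15,3],[17,12],[23,15],[43,12],[45,0],[46,13],[48,0]]
[[1,12],[15,3],[17,12],[23,15],[43,12],[45,0],[46,13],[48,0]]
[[1,12],[15,3],[17,12],[23,15],[43,12],[45,0],[46,13],[48,0]]
[[1,12],[15,3],[17,12],[23,15],[43,12],[45,0],[46,13],[48,0]]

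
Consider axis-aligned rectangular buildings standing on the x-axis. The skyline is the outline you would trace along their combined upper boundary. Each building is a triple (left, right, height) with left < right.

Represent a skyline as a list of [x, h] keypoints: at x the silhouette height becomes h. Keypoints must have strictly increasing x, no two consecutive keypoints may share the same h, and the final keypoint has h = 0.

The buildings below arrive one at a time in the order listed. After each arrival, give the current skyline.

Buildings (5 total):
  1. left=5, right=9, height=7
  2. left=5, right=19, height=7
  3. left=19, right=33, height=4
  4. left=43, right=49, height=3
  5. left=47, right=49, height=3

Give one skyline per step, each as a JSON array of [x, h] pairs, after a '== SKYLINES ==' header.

== SKYLINES ==
[[5,7],[9,0]]
[[5,7],[19,0]]
[[5,7],[19,4],[33,0]]
[[5,7],[19,4],[33,0],[43,3],[49,0]]
[[5,7],[19,4],[33,0],[43,3],[49,0]]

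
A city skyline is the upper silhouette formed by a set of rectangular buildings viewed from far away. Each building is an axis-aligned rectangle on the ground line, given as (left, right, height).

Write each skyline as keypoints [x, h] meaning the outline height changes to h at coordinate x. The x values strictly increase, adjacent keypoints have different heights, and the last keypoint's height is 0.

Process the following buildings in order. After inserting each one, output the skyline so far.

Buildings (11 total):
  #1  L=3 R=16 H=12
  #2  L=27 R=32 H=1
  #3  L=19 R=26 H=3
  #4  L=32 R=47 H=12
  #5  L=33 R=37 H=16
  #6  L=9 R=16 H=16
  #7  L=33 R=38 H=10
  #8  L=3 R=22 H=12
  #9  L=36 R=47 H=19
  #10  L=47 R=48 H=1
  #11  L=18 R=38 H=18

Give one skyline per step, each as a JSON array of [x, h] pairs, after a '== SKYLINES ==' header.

== SKYLINES ==
[[3,12],[16,0]]
[[3,12],[16,0],[27,1],[32,0]]
[[3,12],[16,0],[19,3],[26,0],[27,1],[32,0]]
[[3,12],[16,0],[19,3],[26,0],[27,1],[32,12],[47,0]]
[[3,12],[16,0],[19,3],[26,0],[27,1],[32,12],[33,16],[37,12],[47,0]]
[[3,12],[9,16],[16,0],[19,3],[26,0],[27,1],[32,12],[33,16],[37,12],[47,0]]
[[3,12],[9,16],[16,0],[19,3],[26,0],[27,1],[32,12],[33,16],[37,12],[47,0]]
[[3,12],[9,16],[16,12],[22,3],[26,0],[27,1],[32,12],[33,16],[37,12],[47,0]]
[[3,12],[9,16],[16,12],[22,3],[26,0],[27,1],[32,12],[33,16],[36,19],[47,0]]
[[3,12],[9,16],[16,12],[22,3],[26,0],[27,1],[32,12],[33,16],[36,19],[47,1],[48,0]]
[[3,12],[9,16],[16,12],[18,18],[36,19],[47,1],[48,0]]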